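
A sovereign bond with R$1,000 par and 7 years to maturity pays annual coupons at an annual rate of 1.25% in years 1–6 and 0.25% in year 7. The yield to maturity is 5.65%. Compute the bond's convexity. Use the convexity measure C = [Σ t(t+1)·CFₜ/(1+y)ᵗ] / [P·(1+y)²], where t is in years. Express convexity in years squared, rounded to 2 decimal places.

47.28

With y = 0.0565:
  t   CF        PV=CF/(1+0.0565)^t    t·PV        t(t+1)·PV
  1        12.50        11.8315        11.8315          23.6630
  2        12.50        11.1988        22.3976          67.1927
  3        12.50        10.5999        31.7997         127.1987
  4        12.50        10.0330        40.1321         200.6606
  5        12.50         9.4965        47.4824         284.8943
  6        12.50         8.9886        53.9317         377.5220
  7     1,002.50       682.3354     4,776.3475      38,210.7796
  Σ                    744.4837     4,983.9224      39,291.9110
P = 744.4837.
Convexity = Σ t(t+1)·PV / [P·(1+y)²] = 39,291.9110 / (744.4837 × 1.116192) = 47.28343.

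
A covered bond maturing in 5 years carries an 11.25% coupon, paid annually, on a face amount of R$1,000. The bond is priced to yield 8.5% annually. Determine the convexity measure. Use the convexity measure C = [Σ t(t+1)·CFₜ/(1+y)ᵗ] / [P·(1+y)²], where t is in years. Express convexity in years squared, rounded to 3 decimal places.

With y = 0.085:
  t   CF        PV=CF/(1+0.085)^t    t·PV        t(t+1)·PV
  1       112.50       103.6866       103.6866         207.3733
  2       112.50        95.5637       191.1274         573.3823
  3       112.50        88.0772       264.2315       1,056.9259
  4       112.50        81.1771       324.7084       1,623.5421
  5     1,112.50       739.8630     3,699.3152      22,195.8910
  Σ                  1,108.3677     4,583.0692      25,657.1147
P = 1,108.3677.
Convexity = Σ t(t+1)·PV / [P·(1+y)²] = 25,657.1147 / (1,108.3677 × 1.177225) = 19.66367.

19.664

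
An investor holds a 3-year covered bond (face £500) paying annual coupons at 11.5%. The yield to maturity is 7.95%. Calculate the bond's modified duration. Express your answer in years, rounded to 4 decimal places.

Periodic yield y = 0.0795. First find Macaulay duration:
  t   CF        PV=CF/(1+0.0795)^t    t·PV
  1        57.50        53.2654        53.2654
  2        57.50        49.3427        98.6853
  3       557.50       443.1767     1,329.5301
  Σ                    545.7848     1,481.4809
P = 545.7848; Macaulay duration = 1,481.4809 / 545.7848 = 2.71440 years.
Modified duration = D_Mac / (1 + y) = 2.71440 / 1.0795 = 2.51450 years.

2.5145 years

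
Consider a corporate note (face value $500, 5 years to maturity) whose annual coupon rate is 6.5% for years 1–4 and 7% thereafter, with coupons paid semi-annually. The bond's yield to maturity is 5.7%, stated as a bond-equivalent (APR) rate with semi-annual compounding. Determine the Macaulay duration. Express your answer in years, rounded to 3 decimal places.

4.362 years

Periodic yield y = 0.0285. Discount each cash flow and weight by its period:
  t   CF        PV=CF/(1+0.0285)^t    t·PV
  1        16.25        15.7997        15.7997
  2        16.25        15.3619        30.7238
  3        16.25        14.9362        44.8086
  4        16.25        14.5223        58.0893
  5        16.25        14.1199        70.5995
  6        16.25        13.7286        82.3719
  7        16.25        13.3482        93.4375
  8        16.25        12.9783       103.8267
  9        17.50        13.5894       122.3043
  10      517.50       390.7216     3,907.2158
  Σ                    519.1062     4,529.1772
Price P = Σ PV = 519.1062.
Macaulay duration = Σ(t·PV) / P = 4,529.1772 / 519.1062 = 8.72495 half-year periods.
In years: 8.72495 / 2 = 4.36248 years.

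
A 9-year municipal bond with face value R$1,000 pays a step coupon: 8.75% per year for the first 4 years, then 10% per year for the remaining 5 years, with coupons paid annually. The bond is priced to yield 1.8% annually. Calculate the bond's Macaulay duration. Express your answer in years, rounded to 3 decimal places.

Periodic yield y = 0.018. Discount each cash flow and weight by its year:
  t   CF        PV=CF/(1+0.018)^t    t·PV
  1        87.50        85.9528        85.9528
  2        87.50        84.4331       168.8661
  3        87.50        82.9401       248.8204
  4        87.50        81.4736       325.8944
  5       100.00        91.4663       457.3315
  6       100.00        89.8490       539.0941
  7       100.00        88.2603       617.8223
  8       100.00        86.6997       693.5979
  9     1,100.00       936.8341     8,431.5068
  Σ                  1,627.9091    11,568.8863
Price P = Σ PV = 1,627.9091.
Macaulay duration = Σ(t·PV) / P = 11,568.8863 / 1,627.9091 = 7.10659 years.

7.107 years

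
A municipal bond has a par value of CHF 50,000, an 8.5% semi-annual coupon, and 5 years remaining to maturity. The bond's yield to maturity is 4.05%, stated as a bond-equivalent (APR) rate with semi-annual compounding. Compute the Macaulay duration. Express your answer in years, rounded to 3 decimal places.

4.259 years

Periodic yield y = 0.02025. Discount each cash flow and weight by its period:
  t   CF        PV=CF/(1+0.02025)^t    t·PV
  1     2,125.00     2,082.8228     2,082.8228
  2     2,125.00     2,041.4828     4,082.9656
  3     2,125.00     2,000.9633     6,002.8899
  4     2,125.00     1,961.2480     7,844.9921
  5     2,125.00     1,922.3210     9,611.6052
  6     2,125.00     1,884.1667    11,304.9999
  7     2,125.00     1,846.7696    12,927.3870
  8     2,125.00     1,810.1147    14,480.9180
  9     2,125.00     1,774.1875    15,967.6871
  10   52,125.00    42,655.9907   426,559.9075
  Σ                 59,980.0672   510,866.1751
Price P = Σ PV = 59,980.0672.
Macaulay duration = Σ(t·PV) / P = 510,866.1751 / 59,980.0672 = 8.51727 half-year periods.
In years: 8.51727 / 2 = 4.25863 years.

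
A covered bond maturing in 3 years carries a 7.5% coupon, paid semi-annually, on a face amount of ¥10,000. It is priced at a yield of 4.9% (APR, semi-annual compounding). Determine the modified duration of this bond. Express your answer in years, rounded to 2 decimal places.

Periodic yield y = 0.0245. First find Macaulay duration:
  t   CF        PV=CF/(1+0.0245)^t    t·PV
  1       375.00       366.0322       366.0322
  2       375.00       357.2789       714.5578
  3       375.00       348.7349     1,046.2046
  4       375.00       340.3952     1,361.5808
  5       375.00       332.2549     1,661.2747
  6    10,375.00     8,972.5591    53,835.3548
  Σ                 10,717.2552    58,985.0049
P = 10,717.2552; Macaulay duration = 58,985.0049 / 10,717.2552 = 5.50374 half-year periods = 2.75187 years.
Modified duration = D_Mac / (1 + y) = 2.75187 / 1.0245 = 2.68606 years.

2.69 years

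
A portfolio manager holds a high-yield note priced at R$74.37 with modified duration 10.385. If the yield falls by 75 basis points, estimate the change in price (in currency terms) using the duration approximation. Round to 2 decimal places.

+R$5.79

Duration approximation: ΔP/P ≈ -D_mod · Δy = -10.385 × (-0.0075) = +0.0778875.
ΔP ≈ 74.37 × (+0.0778875) = +5.792493375.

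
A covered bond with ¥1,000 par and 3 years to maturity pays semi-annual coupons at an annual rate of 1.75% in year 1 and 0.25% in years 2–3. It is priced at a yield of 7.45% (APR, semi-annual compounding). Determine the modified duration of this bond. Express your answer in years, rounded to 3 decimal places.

2.845 years

Periodic yield y = 0.03725. First find Macaulay duration:
  t   CF        PV=CF/(1+0.03725)^t    t·PV
  1         8.75         8.4358         8.4358
  2         8.75         8.1328        16.2656
  3         1.25         1.1201         3.3603
  4         1.25         1.0799         4.3195
  5         1.25         1.0411         5.2055
  6     1,001.25       803.9737     4,823.8425
  Σ                    823.7834     4,861.4293
P = 823.7834; Macaulay duration = 4,861.4293 / 823.7834 = 5.90134 half-year periods = 2.95067 years.
Modified duration = D_Mac / (1 + y) = 2.95067 / 1.03725 = 2.84471 years.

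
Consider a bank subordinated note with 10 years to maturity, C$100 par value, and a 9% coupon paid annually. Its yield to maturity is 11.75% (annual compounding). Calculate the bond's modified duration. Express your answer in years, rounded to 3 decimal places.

Periodic yield y = 0.1175. First find Macaulay duration:
  t   CF        PV=CF/(1+0.1175)^t    t·PV
  1         9.00         8.0537         8.0537
  2         9.00         7.2069        14.4138
  3         9.00         6.4491        19.3473
  4         9.00         5.7710        23.0841
  5         9.00         5.1642        25.8211
  6         9.00         4.6212        27.7274
  7         9.00         4.1353        28.9473
  8         9.00         3.7005        29.6041
  9         9.00         3.3114        29.8028
  10      109.00        35.8882       358.8816
  Σ                     84.3016       565.6831
P = 84.3016; Macaulay duration = 565.6831 / 84.3016 = 6.71023 years.
Modified duration = D_Mac / (1 + y) = 6.71023 / 1.1175 = 6.00468 years.

6.005 years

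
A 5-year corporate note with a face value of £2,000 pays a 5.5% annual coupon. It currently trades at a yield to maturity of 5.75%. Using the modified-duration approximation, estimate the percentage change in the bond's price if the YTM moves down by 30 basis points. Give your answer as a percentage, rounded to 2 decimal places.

Periodic yield y = 0.0575. Modified duration first:
  t   CF        PV=CF/(1+0.0575)^t    t·PV
  1       110.00       104.0189       104.0189
  2       110.00        98.3630       196.7261
  3       110.00        93.0147       279.0441
  4       110.00        87.9572       351.8286
  5     2,110.00     1,595.4404     7,977.2018
  Σ                  1,978.7942     8,908.8195
P = 1,978.7942; D_Mac = 4.50215 yrs; D_mod = 4.50215/(1+0.0575) = 4.25735 yrs.
ΔP/P ≈ -D_mod · Δy = -4.25735 × (-0.003) = +0.012772 = +1.2772%.

+1.28%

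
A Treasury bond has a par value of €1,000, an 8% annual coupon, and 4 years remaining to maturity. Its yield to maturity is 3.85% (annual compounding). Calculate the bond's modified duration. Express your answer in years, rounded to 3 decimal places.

3.475 years

Periodic yield y = 0.0385. First find Macaulay duration:
  t   CF        PV=CF/(1+0.0385)^t    t·PV
  1        80.00        77.0342        77.0342
  2        80.00        74.1783       148.3566
  3        80.00        71.4283       214.2850
  4     1,080.00       928.5339     3,714.1355
  Σ                  1,151.1747     4,153.8113
P = 1,151.1747; Macaulay duration = 4,153.8113 / 1,151.1747 = 3.60832 years.
Modified duration = D_Mac / (1 + y) = 3.60832 / 1.0385 = 3.47455 years.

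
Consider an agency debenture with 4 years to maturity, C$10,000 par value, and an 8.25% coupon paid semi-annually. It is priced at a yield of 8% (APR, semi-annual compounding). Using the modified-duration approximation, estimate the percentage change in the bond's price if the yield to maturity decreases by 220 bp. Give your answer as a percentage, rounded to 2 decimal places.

+7.38%

Periodic yield y = 0.04. Modified duration first:
  t   CF        PV=CF/(1+0.04)^t    t·PV
  1       412.50       396.6346       396.6346
  2       412.50       381.3794       762.7589
  3       412.50       366.7110     1,100.1330
  4       412.50       352.6067     1,410.4269
  5       412.50       339.0449     1,695.2247
  6       412.50       326.0047     1,956.0285
  7       412.50       313.4661     2,194.2627
  8    10,412.50     7,608.3118    60,866.4941
  Σ                 10,084.1593    70,381.9633
P = 10,084.1593; D_Mac = 6.97946 half-year periods = 3.48973 yrs; D_mod = 3.48973/(1+0.04) = 3.35551 yrs.
ΔP/P ≈ -D_mod · Δy = -3.35551 × (-0.022) = +0.073821 = +7.3821%.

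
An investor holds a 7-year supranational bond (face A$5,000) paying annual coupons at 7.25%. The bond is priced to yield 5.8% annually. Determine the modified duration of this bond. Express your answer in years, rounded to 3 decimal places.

5.467 years

Periodic yield y = 0.058. First find Macaulay duration:
  t   CF        PV=CF/(1+0.058)^t    t·PV
  1       362.50       342.6276       342.6276
  2       362.50       323.8446       647.6892
  3       362.50       306.0913       918.2739
  4       362.50       289.3113     1,157.2450
  5       362.50       273.4511     1,367.2555
  6       362.50       258.4604     1,550.7624
  7     5,362.50     3,613.8293    25,296.8049
  Σ                  5,407.6156    31,280.6586
P = 5,407.6156; Macaulay duration = 31,280.6586 / 5,407.6156 = 5.78456 years.
Modified duration = D_Mac / (1 + y) = 5.78456 / 1.058 = 5.46744 years.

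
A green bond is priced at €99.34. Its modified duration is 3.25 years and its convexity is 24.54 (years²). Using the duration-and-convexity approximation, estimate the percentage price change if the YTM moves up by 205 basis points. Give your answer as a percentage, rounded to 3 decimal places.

Duration effect: -D_mod·Δy = -3.25 × (+0.0205) = -0.066625
Convexity effect: ½·C·(Δy)² = 0.5 × 24.54 × (0.0205)² = +0.0051564675
ΔP/P ≈ -0.066625 + 0.0051564675 = -0.0614685325
= -6.14685325%.

-6.147%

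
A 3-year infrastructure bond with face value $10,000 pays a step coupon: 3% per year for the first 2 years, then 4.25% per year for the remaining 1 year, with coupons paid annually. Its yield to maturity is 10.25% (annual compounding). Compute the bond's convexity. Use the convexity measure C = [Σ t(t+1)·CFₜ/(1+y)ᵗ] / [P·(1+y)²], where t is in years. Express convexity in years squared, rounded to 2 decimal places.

With y = 0.1025:
  t   CF        PV=CF/(1+0.1025)^t    t·PV        t(t+1)·PV
  1       300.00       272.1088       272.1088         544.2177
  2       300.00       246.8107       493.6215       1,480.8645
  3    10,425.00     7,779.2955    23,337.8865      93,351.5461
  Σ                  8,298.2151    24,103.6169      95,376.6283
P = 8,298.2151.
Convexity = Σ t(t+1)·PV / [P·(1+y)²] = 95,376.6283 / (8,298.2151 × 1.215506) = 9.45584.

9.46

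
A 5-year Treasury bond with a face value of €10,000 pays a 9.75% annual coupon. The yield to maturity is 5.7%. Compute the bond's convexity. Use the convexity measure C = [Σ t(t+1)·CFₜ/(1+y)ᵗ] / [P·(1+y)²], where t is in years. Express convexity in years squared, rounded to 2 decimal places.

21.55

With y = 0.057:
  t   CF        PV=CF/(1+0.057)^t    t·PV        t(t+1)·PV
  1       975.00       922.4219       922.4219       1,844.8439
  2       975.00       872.6792     1,745.3585       5,236.0754
  3       975.00       825.6190     2,476.8569       9,907.4274
  4       975.00       781.0965     3,124.3858      15,621.9291
  5    10,975.00     8,318.2045    41,591.0224     249,546.1346
  Σ                 11,720.0211    49,860.0455     282,156.4104
P = 11,720.0211.
Convexity = Σ t(t+1)·PV / [P·(1+y)²] = 282,156.4104 / (11,720.0211 × 1.117249) = 21.54823.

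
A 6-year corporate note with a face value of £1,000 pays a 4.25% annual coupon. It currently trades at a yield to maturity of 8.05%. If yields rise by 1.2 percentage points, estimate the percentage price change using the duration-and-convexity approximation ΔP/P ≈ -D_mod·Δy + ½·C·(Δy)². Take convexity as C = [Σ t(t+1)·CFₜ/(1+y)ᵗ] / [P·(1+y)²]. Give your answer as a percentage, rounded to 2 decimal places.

With y = 0.0805:
  t   CF        PV=CF/(1+0.0805)^t    t·PV        t(t+1)·PV
  1        42.50        39.3336        39.3336          78.6673
  2        42.50        36.4032        72.8064         218.4191
  3        42.50        33.6911       101.0732         404.2927
  4        42.50        31.1810       124.7239         623.6197
  5        42.50        28.8579       144.2896         865.7377
  6     1,042.50       655.1299     3,930.7795      27,515.4568
  Σ                    824.5967     4,413.0063      29,706.1933
P = 824.5967; D_Mac = 5.35171 yrs; D_mod = 4.95300 yrs; C = 30.85715.
Duration effect: -4.95300 × (+0.012) = -0.059436
Convexity effect: 0.5 × 30.85715 × (0.012)² = +0.0022217
ΔP/P ≈ -0.059436 + 0.0022217 = -0.057214 = -5.7214%.

-5.72%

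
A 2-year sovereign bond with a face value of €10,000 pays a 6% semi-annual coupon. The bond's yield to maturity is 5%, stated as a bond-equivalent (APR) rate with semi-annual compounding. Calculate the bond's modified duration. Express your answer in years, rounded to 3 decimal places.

Periodic yield y = 0.025. First find Macaulay duration:
  t   CF        PV=CF/(1+0.025)^t    t·PV
  1       300.00       292.6829       292.6829
  2       300.00       285.5443       571.0886
  3       300.00       278.5798       835.7395
  4    10,300.00     9,331.2916    37,325.1666
  Σ                 10,188.0987    39,024.6776
P = 10,188.0987; Macaulay duration = 39,024.6776 / 10,188.0987 = 3.83042 half-year periods = 1.91521 years.
Modified duration = D_Mac / (1 + y) = 1.91521 / 1.025 = 1.86850 years.

1.868 years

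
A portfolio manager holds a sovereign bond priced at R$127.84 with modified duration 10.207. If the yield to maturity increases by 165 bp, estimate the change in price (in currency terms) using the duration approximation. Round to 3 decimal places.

-R$21.530

Duration approximation: ΔP/P ≈ -D_mod · Δy = -10.207 × (+0.0165) = -0.1684155.
ΔP ≈ 127.84 × (-0.1684155) = -21.53023752.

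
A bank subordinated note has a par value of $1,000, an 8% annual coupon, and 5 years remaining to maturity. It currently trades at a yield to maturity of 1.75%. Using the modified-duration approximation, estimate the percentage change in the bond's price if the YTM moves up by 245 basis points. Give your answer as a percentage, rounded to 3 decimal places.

-10.604%

Periodic yield y = 0.0175. Modified duration first:
  t   CF        PV=CF/(1+0.0175)^t    t·PV
  1        80.00        78.6241        78.6241
  2        80.00        77.2718       154.5436
  3        80.00        75.9428       227.8285
  4        80.00        74.6367       298.5467
  5     1,080.00       990.2655     4,951.3277
  Σ                  1,296.7409     5,710.8706
P = 1,296.7409; D_Mac = 4.40402 yrs; D_mod = 4.40402/(1+0.0175) = 4.32827 yrs.
ΔP/P ≈ -D_mod · Δy = -4.32827 × (+0.0245) = -0.106043 = -10.6043%.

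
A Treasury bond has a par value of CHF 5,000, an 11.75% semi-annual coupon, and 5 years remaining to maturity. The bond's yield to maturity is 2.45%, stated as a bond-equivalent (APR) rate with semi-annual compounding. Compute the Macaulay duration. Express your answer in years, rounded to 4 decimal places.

Periodic yield y = 0.01225. Discount each cash flow and weight by its period:
  t   CF        PV=CF/(1+0.01225)^t    t·PV
  1       293.75       290.1951       290.1951
  2       293.75       286.6832       573.3665
  3       293.75       283.2139       849.6416
  4       293.75       279.7865     1,119.1459
  5       293.75       276.4006     1,382.0029
  6       293.75       273.0556     1,638.3339
  7       293.75       269.7512     1,888.2584
  8       293.75       266.4867     2,131.8939
  9       293.75       263.2618     2,369.3560
  10    5,293.75     4,686.8988    46,868.9877
  Σ                  7,175.7334    59,111.1818
Price P = Σ PV = 7,175.7334.
Macaulay duration = Σ(t·PV) / P = 59,111.1818 / 7,175.7334 = 8.23765 half-year periods.
In years: 8.23765 / 2 = 4.11883 years.

4.1188 years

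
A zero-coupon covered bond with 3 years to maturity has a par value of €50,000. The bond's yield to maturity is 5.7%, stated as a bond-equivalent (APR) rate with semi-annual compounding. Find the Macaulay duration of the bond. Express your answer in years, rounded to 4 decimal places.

A zero-coupon bond has a single cash flow at maturity, so its Macaulay duration equals its maturity: 3 years.
(Equivalently: 6 semi-annual periods ÷ 2 = 3 years.)

3.0000 years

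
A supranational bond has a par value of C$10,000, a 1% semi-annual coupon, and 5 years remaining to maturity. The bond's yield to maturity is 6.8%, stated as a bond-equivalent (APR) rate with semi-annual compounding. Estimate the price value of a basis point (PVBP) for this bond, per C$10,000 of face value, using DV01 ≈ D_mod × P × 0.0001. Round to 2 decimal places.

C$3.57

Periodic yield y = 0.034.
  t   CF        PV=CF/(1+0.034)^t    t·PV
  1        50.00        48.3559        48.3559
  2        50.00        46.7659        93.5317
  3        50.00        45.2281       135.6843
  4        50.00        43.7409       174.9637
  5        50.00        42.3026       211.5131
  6        50.00        40.9116       245.4698
  7        50.00        39.5664       276.9646
  8        50.00        38.2654       306.1228
  9        50.00        37.0071       333.0640
  10   10,050.00     7,193.8383    71,938.3834
  Σ                  7,575.9822    73,764.0533
P = 7,575.9822; D_Mac = 9.73657 half-year periods = 4.86828 yrs; D_mod = 4.70820 yrs.
DV01 ≈ 4.70820 × 7,575.9822 × 0.0001 = 3.566927.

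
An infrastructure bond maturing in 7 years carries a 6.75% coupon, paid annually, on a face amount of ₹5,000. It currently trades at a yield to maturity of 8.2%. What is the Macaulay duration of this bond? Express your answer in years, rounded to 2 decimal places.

5.75 years

Periodic yield y = 0.082. Discount each cash flow and weight by its year:
  t   CF        PV=CF/(1+0.082)^t    t·PV
  1       337.50       311.9224       311.9224
  2       337.50       288.2831       576.5663
  3       337.50       266.4354       799.3063
  4       337.50       246.2435       984.9739
  5       337.50       227.5818     1,137.9089
  6       337.50       210.3344     1,262.0061
  7     5,337.50     3,074.3058    21,520.1405
  Σ                  4,625.1063    26,592.8244
Price P = Σ PV = 4,625.1063.
Macaulay duration = Σ(t·PV) / P = 26,592.8244 / 4,625.1063 = 5.74967 years.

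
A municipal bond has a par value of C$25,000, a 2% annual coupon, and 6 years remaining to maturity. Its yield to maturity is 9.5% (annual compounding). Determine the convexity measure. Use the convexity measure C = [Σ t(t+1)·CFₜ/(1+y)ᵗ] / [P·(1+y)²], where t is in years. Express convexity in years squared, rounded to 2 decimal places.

With y = 0.095:
  t   CF        PV=CF/(1+0.095)^t    t·PV        t(t+1)·PV
  1       500.00       456.6210       456.6210         913.2420
  2       500.00       417.0055       834.0110       2,502.0329
  3       500.00       380.8269     1,142.4808       4,569.9231
  4       500.00       347.7871     1,391.1486       6,955.7429
  5       500.00       317.6138     1,588.0692       9,528.4150
  6    25,500.00    14,792.9730    88,757.8382     621,304.8671
  Σ                 16,712.8274    94,170.1687     645,774.2231
P = 16,712.8274.
Convexity = Σ t(t+1)·PV / [P·(1+y)²] = 645,774.2231 / (16,712.8274 × 1.199025) = 32.22571.

32.23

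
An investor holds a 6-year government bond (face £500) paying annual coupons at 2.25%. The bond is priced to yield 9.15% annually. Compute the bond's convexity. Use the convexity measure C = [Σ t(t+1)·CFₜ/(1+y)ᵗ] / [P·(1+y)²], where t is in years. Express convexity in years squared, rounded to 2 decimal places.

With y = 0.0915:
  t   CF        PV=CF/(1+0.0915)^t    t·PV        t(t+1)·PV
  1        11.25        10.3069        10.3069          20.6138
  2        11.25         9.4429        18.8858          56.6574
  3        11.25         8.6513        25.9539         103.8156
  4        11.25         7.9261        31.7043         158.5213
  5        11.25         7.2616        36.3081         217.8488
  6       511.25       302.3367     1,814.0203      12,698.1418
  Σ                    345.9255     1,937.1792      13,255.5986
P = 345.9255.
Convexity = Σ t(t+1)·PV / [P·(1+y)²] = 13,255.5986 / (345.9255 × 1.191372) = 32.16394.

32.16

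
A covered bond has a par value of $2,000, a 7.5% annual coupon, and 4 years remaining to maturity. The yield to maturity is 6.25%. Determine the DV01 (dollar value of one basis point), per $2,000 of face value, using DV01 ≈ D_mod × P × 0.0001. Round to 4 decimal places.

$0.7087

Periodic yield y = 0.0625.
  t   CF        PV=CF/(1+0.0625)^t    t·PV
  1       150.00       141.1765       141.1765
  2       150.00       132.8720       265.7439
  3       150.00       125.0560       375.1679
  4     2,150.00     1,687.0296     6,748.1184
  Σ                  2,086.1340     7,530.2068
P = 2,086.1340; D_Mac = 3.60965 yrs; D_mod = 3.39731 yrs.
DV01 ≈ 3.39731 × 2,086.1340 × 0.0001 = 0.708725.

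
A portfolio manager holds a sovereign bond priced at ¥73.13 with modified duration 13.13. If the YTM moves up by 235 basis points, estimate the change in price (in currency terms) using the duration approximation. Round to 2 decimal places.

-¥22.56

Duration approximation: ΔP/P ≈ -D_mod · Δy = -13.13 × (+0.0235) = -0.308555.
ΔP ≈ 73.13 × (-0.308555) = -22.56462715.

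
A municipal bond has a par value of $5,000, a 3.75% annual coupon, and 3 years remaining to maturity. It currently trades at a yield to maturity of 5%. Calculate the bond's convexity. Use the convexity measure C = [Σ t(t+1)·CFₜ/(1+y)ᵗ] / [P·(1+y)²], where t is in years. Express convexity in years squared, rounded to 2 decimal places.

With y = 0.05:
  t   CF        PV=CF/(1+0.05)^t    t·PV        t(t+1)·PV
  1       187.50       178.5714       178.5714         357.1429
  2       187.50       170.0680       340.1361       1,020.4082
  3     5,187.50     4,481.1575    13,443.4726      53,773.8905
  Σ                  4,829.7970    13,962.1801      55,151.4415
P = 4,829.7970.
Convexity = Σ t(t+1)·PV / [P·(1+y)²] = 55,151.4415 / (4,829.7970 × 1.102500) = 10.35737.

10.36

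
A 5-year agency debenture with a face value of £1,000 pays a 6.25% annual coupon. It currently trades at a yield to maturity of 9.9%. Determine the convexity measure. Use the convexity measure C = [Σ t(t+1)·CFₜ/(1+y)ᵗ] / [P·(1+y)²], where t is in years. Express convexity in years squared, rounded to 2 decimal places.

With y = 0.099:
  t   CF        PV=CF/(1+0.099)^t    t·PV        t(t+1)·PV
  1        62.50        56.8699        56.8699         113.7398
  2        62.50        51.7469       103.4939         310.4816
  3        62.50        47.0855       141.2564         565.0257
  4        62.50        42.8439       171.3757         856.8785
  5     1,062.50       662.7359     3,313.6793      19,882.0761
  Σ                    861.2821     3,786.6752      21,728.2016
P = 861.2821.
Convexity = Σ t(t+1)·PV / [P·(1+y)²] = 21,728.2016 / (861.2821 × 1.207801) = 20.88733.

20.89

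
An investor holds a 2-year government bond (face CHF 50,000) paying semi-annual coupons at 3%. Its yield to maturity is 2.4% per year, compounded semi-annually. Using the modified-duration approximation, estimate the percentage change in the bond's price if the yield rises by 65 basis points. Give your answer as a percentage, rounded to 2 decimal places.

-1.26%

Periodic yield y = 0.012. Modified duration first:
  t   CF        PV=CF/(1+0.012)^t    t·PV
  1       750.00       741.1067       741.1067
  2       750.00       732.3189     1,464.6378
  3       750.00       723.6353     2,170.9058
  4    50,750.00    48,385.3622   193,541.4489
  Σ                 50,582.4231   197,918.0992
P = 50,582.4231; D_Mac = 3.91278 half-year periods = 1.95639 yrs; D_mod = 1.95639/(1+0.012) = 1.93319 yrs.
ΔP/P ≈ -D_mod · Δy = -1.93319 × (+0.0065) = -0.012566 = -1.2566%.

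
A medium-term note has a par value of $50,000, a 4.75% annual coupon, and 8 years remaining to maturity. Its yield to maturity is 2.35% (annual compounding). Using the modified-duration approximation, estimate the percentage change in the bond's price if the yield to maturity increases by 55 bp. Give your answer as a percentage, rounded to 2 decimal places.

Periodic yield y = 0.0235. Modified duration first:
  t   CF        PV=CF/(1+0.0235)^t    t·PV
  1     2,375.00     2,320.4690     2,320.4690
  2     2,375.00     2,267.1900     4,534.3800
  3     2,375.00     2,215.1344     6,645.4031
  4     2,375.00     2,164.2739     8,657.0957
  5     2,375.00     2,114.5813    10,572.9063
  6     2,375.00     2,066.0296    12,396.1774
  7     2,375.00     2,018.5926    14,130.1485
  8    52,375.00    43,493.1898   347,945.5183
  Σ                 58,659.4605   407,202.0982
P = 58,659.4605; D_Mac = 6.94180 yrs; D_mod = 6.94180/(1+0.0235) = 6.78241 yrs.
ΔP/P ≈ -D_mod · Δy = -6.78241 × (+0.0055) = -0.037303 = -3.7303%.

-3.73%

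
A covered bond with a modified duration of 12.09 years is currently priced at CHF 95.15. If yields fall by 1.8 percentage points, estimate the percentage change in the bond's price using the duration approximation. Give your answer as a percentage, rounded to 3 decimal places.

+21.762%

Duration approximation: ΔP/P ≈ -D_mod · Δy = -12.09 × (-0.018) = +0.217620.
As a percentage: +21.7620%.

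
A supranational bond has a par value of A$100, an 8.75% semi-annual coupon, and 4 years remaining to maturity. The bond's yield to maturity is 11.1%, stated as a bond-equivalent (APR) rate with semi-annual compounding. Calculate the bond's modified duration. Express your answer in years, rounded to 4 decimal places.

Periodic yield y = 0.0555. First find Macaulay duration:
  t   CF        PV=CF/(1+0.0555)^t    t·PV
  1        4.375         4.1450         4.1450
  2        4.375         3.9270         7.8540
  3        4.375         3.7205        11.1616
  4        4.375         3.5249        14.0995
  5        4.375         3.3395        16.6977
  6        4.375         3.1639        18.9837
  7        4.375         2.9976        20.9830
  8      104.375        67.7533       542.0266
  Σ                     92.5717       635.9510
P = 92.5717; Macaulay duration = 635.9510 / 92.5717 = 6.86982 half-year periods = 3.43491 years.
Modified duration = D_Mac / (1 + y) = 3.43491 / 1.0555 = 3.25430 years.

3.2543 years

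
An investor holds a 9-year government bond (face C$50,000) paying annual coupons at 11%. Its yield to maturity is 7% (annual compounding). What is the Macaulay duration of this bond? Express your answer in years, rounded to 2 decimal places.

Periodic yield y = 0.07. Discount each cash flow and weight by its year:
  t   CF        PV=CF/(1+0.07)^t    t·PV
  1     5,500.00     5,140.1869     5,140.1869
  2     5,500.00     4,803.9130     9,607.8260
  3     5,500.00     4,489.6383    13,468.9150
  4     5,500.00     4,195.9237    16,783.6947
  5     5,500.00     3,921.4240    19,607.1199
  6     5,500.00     3,664.8822    21,989.2934
  7     5,500.00     3,425.1236    23,975.8651
  8     5,500.00     3,201.0501    25,608.4006
  9    55,500.00    30,188.3227   271,694.9044
  Σ                 63,030.4645   407,876.2060
Price P = Σ PV = 63,030.4645.
Macaulay duration = Σ(t·PV) / P = 407,876.2060 / 63,030.4645 = 6.47110 years.

6.47 years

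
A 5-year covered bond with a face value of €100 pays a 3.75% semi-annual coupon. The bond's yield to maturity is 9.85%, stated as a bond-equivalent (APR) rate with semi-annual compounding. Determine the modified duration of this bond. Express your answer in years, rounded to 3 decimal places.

4.321 years

Periodic yield y = 0.04925. First find Macaulay duration:
  t   CF        PV=CF/(1+0.04925)^t    t·PV
  1        1.875         1.7870         1.7870
  2        1.875         1.7031         3.4062
  3        1.875         1.6232         4.8695
  4        1.875         1.5470         6.1879
  5        1.875         1.4744         7.3718
  6        1.875         1.4052         8.4310
  7        1.875         1.3392         9.3745
  8        1.875         1.2763        10.2108
  9        1.875         1.2164        10.9480
  10     101.875        62.9909       629.9090
  Σ                     76.3627       692.4958
P = 76.3627; Macaulay duration = 692.4958 / 76.3627 = 9.06851 half-year periods = 4.53425 years.
Modified duration = D_Mac / (1 + y) = 4.53425 / 1.04925 = 4.32142 years.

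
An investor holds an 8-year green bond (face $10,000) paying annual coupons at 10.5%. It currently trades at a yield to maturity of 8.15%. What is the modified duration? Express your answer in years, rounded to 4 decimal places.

5.4855 years

Periodic yield y = 0.0815. First find Macaulay duration:
  t   CF        PV=CF/(1+0.0815)^t    t·PV
  1     1,050.00       970.8738       970.8738
  2     1,050.00       897.7104     1,795.4208
  3     1,050.00       830.0605     2,490.1814
  4     1,050.00       767.5085     3,070.0341
  5     1,050.00       709.6704     3,548.3519
  6     1,050.00       656.1908     3,937.1450
  7     1,050.00       606.7414     4,247.1898
  8    11,050.00     5,904.0508    47,232.4066
  Σ                 11,342.8066    67,291.6034
P = 11,342.8066; Macaulay duration = 67,291.6034 / 11,342.8066 = 5.93254 years.
Modified duration = D_Mac / (1 + y) = 5.93254 / 1.0815 = 5.48547 years.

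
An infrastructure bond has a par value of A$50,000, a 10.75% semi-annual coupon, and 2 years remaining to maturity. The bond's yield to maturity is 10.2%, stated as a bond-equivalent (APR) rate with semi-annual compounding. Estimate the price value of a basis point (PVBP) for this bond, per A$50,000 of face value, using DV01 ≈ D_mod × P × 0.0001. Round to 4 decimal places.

Periodic yield y = 0.051.
  t   CF        PV=CF/(1+0.051)^t    t·PV
  1     2,687.50     2,557.0885     2,557.0885
  2     2,687.50     2,433.0052     4,866.0104
  3     2,687.50     2,314.9431     6,944.8294
  4    52,687.50    43,181.4009   172,725.6037
  Σ                 50,486.4377   187,093.5320
P = 50,486.4377; D_Mac = 3.70582 half-year periods = 1.85291 yrs; D_mod = 1.76300 yrs.
DV01 ≈ 1.76300 × 50,486.4377 × 0.0001 = 8.900739.

A$8.9007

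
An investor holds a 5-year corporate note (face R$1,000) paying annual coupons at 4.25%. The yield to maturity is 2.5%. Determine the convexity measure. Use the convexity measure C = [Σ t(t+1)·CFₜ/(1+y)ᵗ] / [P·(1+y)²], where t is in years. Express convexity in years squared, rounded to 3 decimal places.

With y = 0.025:
  t   CF        PV=CF/(1+0.025)^t    t·PV        t(t+1)·PV
  1        42.50        41.4634        41.4634          82.9268
  2        42.50        40.4521        80.9042         242.7127
  3        42.50        39.4655       118.3964         473.5857
  4        42.50        38.5029       154.0116         770.0580
  5     1,042.50       921.4181     4,607.0905      27,642.5428
  Σ                  1,081.3020     5,001.8661      29,211.8261
P = 1,081.3020.
Convexity = Σ t(t+1)·PV / [P·(1+y)²] = 29,211.8261 / (1,081.3020 × 1.050625) = 25.71366.

25.714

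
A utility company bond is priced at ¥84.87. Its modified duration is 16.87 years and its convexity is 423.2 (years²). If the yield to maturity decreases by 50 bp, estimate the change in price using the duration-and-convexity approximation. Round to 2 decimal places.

Duration effect: -D_mod·Δy = -16.87 × (-0.005) = +0.084350
Convexity effect: ½·C·(Δy)² = 0.5 × 423.2 × (-0.005)² = +0.0052900
ΔP/P ≈ +0.084350 + 0.0052900 = +0.089640
ΔP ≈ 84.87 × (+0.089640) = +7.6077468.

+¥7.61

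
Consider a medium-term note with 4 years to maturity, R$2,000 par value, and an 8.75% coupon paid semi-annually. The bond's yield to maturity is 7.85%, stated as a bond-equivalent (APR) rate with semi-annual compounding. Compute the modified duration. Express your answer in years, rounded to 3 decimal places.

Periodic yield y = 0.03925. First find Macaulay duration:
  t   CF        PV=CF/(1+0.03925)^t    t·PV
  1        87.50        84.1953        84.1953
  2        87.50        81.0155       162.0310
  3        87.50        77.9557       233.8671
  4        87.50        75.0115       300.0460
  5        87.50        72.1785       360.8925
  6        87.50        69.4525       416.7150
  7        87.50        66.8294       467.8061
  8     2,087.50     1,534.1443    12,273.1546
  Σ                  2,060.7828    14,298.7077
P = 2,060.7828; Macaulay duration = 14,298.7077 / 2,060.7828 = 6.93848 half-year periods = 3.46924 years.
Modified duration = D_Mac / (1 + y) = 3.46924 / 1.03925 = 3.33822 years.

3.338 years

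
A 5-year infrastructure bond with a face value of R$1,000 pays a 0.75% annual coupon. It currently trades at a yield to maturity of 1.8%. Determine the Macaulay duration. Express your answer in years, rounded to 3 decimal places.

4.924 years

Periodic yield y = 0.018. Discount each cash flow and weight by its year:
  t   CF        PV=CF/(1+0.018)^t    t·PV
  1         7.50         7.3674         7.3674
  2         7.50         7.2371        14.4742
  3         7.50         7.1092        21.3275
  4         7.50         6.9835        27.9338
  5     1,007.50       921.5230     4,607.6148
  Σ                    950.2201     4,678.7177
Price P = Σ PV = 950.2201.
Macaulay duration = Σ(t·PV) / P = 4,678.7177 / 950.2201 = 4.92383 years.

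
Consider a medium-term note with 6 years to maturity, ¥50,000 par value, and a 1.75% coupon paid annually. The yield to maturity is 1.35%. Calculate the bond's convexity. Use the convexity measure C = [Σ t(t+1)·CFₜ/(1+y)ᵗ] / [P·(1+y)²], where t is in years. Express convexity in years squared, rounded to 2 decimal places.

38.63

With y = 0.0135:
  t   CF        PV=CF/(1+0.0135)^t    t·PV        t(t+1)·PV
  1       875.00       863.3448       863.3448       1,726.6897
  2       875.00       851.8449     1,703.6899       5,111.0696
  3       875.00       840.4982     2,521.4946      10,085.9785
  4       875.00       829.3026     3,317.2105      16,586.0525
  5       875.00       818.2562     4,091.2808      24,547.6851
  6    50,875.00    46,942.0340   281,652.2043   1,971,565.4298
  Σ                 51,145.2808   294,149.2250   2,029,622.9052
P = 51,145.2808.
Convexity = Σ t(t+1)·PV / [P·(1+y)²] = 2,029,622.9052 / (51,145.2808 × 1.027182) = 38.63334.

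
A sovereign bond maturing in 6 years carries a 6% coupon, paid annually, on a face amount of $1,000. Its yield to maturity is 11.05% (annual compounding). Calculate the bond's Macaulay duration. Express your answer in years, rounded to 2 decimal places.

Periodic yield y = 0.1105. Discount each cash flow and weight by its year:
  t   CF        PV=CF/(1+0.1105)^t    t·PV
  1        60.00        54.0297        54.0297
  2        60.00        48.6535        97.3070
  3        60.00        43.8123       131.4368
  4        60.00        39.4527       157.8109
  5        60.00        35.5270       177.6350
  6     1,060.00       565.1900     3,391.1401
  Σ                    786.6652     4,009.3595
Price P = Σ PV = 786.6652.
Macaulay duration = Σ(t·PV) / P = 4,009.3595 / 786.6652 = 5.09665 years.

5.10 years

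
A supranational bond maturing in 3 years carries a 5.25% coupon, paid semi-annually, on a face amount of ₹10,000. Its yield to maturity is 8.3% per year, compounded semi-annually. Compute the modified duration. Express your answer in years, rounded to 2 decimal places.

2.69 years

Periodic yield y = 0.0415. First find Macaulay duration:
  t   CF        PV=CF/(1+0.0415)^t    t·PV
  1       262.50       252.0403       252.0403
  2       262.50       241.9974       483.9949
  3       262.50       232.3547       697.0641
  4       262.50       223.0962       892.3849
  5       262.50       214.2066     1,071.0332
  6    10,262.50     8,040.7679    48,244.6072
  Σ                  9,204.4632    51,641.1246
P = 9,204.4632; Macaulay duration = 51,641.1246 / 9,204.4632 = 5.61044 half-year periods = 2.80522 years.
Modified duration = D_Mac / (1 + y) = 2.80522 / 1.0415 = 2.69344 years.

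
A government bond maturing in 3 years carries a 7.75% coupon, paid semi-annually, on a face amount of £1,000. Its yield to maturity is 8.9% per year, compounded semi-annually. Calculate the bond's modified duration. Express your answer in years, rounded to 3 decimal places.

Periodic yield y = 0.0445. First find Macaulay duration:
  t   CF        PV=CF/(1+0.0445)^t    t·PV
  1        38.75        37.0991        37.0991
  2        38.75        35.5185        71.0370
  3        38.75        34.0053       102.0158
  4        38.75        32.5565       130.2261
  5        38.75        31.1695       155.8474
  6     1,038.75       799.9454     4,799.6727
  Σ                    970.2943     5,295.8981
P = 970.2943; Macaulay duration = 5,295.8981 / 970.2943 = 5.45803 half-year periods = 2.72902 years.
Modified duration = D_Mac / (1 + y) = 2.72902 / 1.0445 = 2.61275 years.

2.613 years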